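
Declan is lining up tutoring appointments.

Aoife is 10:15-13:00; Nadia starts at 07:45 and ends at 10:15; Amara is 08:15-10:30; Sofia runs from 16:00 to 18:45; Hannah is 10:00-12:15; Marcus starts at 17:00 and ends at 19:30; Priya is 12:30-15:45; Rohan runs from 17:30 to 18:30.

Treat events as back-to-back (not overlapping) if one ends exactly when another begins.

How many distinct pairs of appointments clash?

9

Sorted by start: Nadia, Amara, Hannah, Aoife, Priya, Sofia, Marcus, Rohan.
Amara starts before Nadia ends → Nadia and Amara overlap.
Hannah starts before Nadia ends → Nadia and Hannah overlap.
Aoife starts exactly when Nadia ends (back-to-back, no overlap), so Nadia has no further overlaps.
Hannah starts before Amara ends → Amara and Hannah overlap.
Aoife starts before Amara ends → Amara and Aoife overlap.
Priya starts after Amara ends, so Amara has no further overlaps.
Aoife starts before Hannah ends → Hannah and Aoife overlap.
Priya starts after Hannah ends, so Hannah has no further overlaps.
Priya starts before Aoife ends → Aoife and Priya overlap.
Sofia starts after Aoife ends, so Aoife has no further overlaps.
Sofia starts after Priya ends, so Priya has no further overlaps.
Marcus starts before Sofia ends → Sofia and Marcus overlap.
Rohan starts before Sofia ends → Sofia and Rohan overlap.
Rohan starts before Marcus ends → Marcus and Rohan overlap.
Overlapping pairs: Amara & Aoife, Amara & Hannah, Amara & Nadia, Aoife & Hannah, Aoife & Priya, Hannah & Nadia, Marcus & Rohan, Marcus & Sofia, Rohan & Sofia — 9 in total.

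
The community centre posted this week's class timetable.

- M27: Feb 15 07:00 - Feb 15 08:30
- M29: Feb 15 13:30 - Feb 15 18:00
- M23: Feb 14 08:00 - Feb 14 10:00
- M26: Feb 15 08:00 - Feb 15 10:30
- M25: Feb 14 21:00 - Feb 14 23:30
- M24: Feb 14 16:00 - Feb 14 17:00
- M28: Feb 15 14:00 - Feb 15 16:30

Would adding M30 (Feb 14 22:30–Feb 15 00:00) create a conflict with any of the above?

M23: ends Feb 14 10:00 at or before M30 starts Feb 14 22:30 → clear.
M24: ends Feb 14 17:00 at or before M30 starts Feb 14 22:30 → clear.
M25: starts Feb 14 21:00 before M30 ends Feb 15 00:00, and ends Feb 14 23:30 after M30 starts Feb 14 22:30 → overlap.
M27: starts Feb 15 07:00 at or after M30 ends Feb 15 00:00 → clear.
M26: starts Feb 15 08:00 at or after M30 ends Feb 15 00:00 → clear.
M29: starts Feb 15 13:30 at or after M30 ends Feb 15 00:00 → clear.
M28: starts Feb 15 14:00 at or after M30 ends Feb 15 00:00 → clear.
M30 overlaps M25.

Yes — it overlaps M25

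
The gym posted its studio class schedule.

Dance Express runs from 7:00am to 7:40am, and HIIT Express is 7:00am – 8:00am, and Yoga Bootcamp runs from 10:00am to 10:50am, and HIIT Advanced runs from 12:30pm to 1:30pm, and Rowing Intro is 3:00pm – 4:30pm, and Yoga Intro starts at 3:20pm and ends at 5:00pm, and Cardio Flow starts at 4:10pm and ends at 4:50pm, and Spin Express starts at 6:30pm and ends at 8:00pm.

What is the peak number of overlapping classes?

3

Sweep the timeline, counting +1 at each start and −1 at each end (ends before starts at a tie):
7:00am start Dance Express → 1
7:00am start HIIT Express → 2
7:40am end Dance Express → 1
8:00am end HIIT Express → 0
10:00am start Yoga Bootcamp → 1
10:50am end Yoga Bootcamp → 0
12:30pm start HIIT Advanced → 1
1:30pm end HIIT Advanced → 0
3:00pm start Rowing Intro → 1
3:20pm start Yoga Intro → 2
4:10pm start Cardio Flow → 3
4:30pm end Rowing Intro → 2
4:50pm end Cardio Flow → 1
5:00pm end Yoga Intro → 0
6:30pm start Spin Express → 1
8:00pm end Spin Express → 0
Peak is 3, at 4:10pm (Cardio Flow, Rowing Intro, Yoga Intro).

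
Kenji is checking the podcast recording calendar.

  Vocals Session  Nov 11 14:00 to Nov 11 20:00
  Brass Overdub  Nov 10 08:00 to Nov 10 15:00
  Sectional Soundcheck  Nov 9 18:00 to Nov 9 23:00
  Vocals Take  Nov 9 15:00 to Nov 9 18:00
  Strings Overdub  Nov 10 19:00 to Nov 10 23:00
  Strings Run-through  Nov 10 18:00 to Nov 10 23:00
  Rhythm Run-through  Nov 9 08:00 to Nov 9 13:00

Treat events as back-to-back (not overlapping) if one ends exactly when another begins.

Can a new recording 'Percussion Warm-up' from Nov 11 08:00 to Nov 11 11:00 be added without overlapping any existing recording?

Rhythm Run-through: ends Nov 9 13:00 at or before Percussion Warm-up starts Nov 11 08:00 → clear.
Vocals Take: ends Nov 9 18:00 at or before Percussion Warm-up starts Nov 11 08:00 → clear.
Sectional Soundcheck: ends Nov 9 23:00 at or before Percussion Warm-up starts Nov 11 08:00 → clear.
Brass Overdub: ends Nov 10 15:00 at or before Percussion Warm-up starts Nov 11 08:00 → clear.
Strings Run-through: ends Nov 10 23:00 at or before Percussion Warm-up starts Nov 11 08:00 → clear.
Strings Overdub: ends Nov 10 23:00 at or before Percussion Warm-up starts Nov 11 08:00 → clear.
Vocals Session: starts Nov 11 14:00 at or after Percussion Warm-up ends Nov 11 11:00 → clear.

Yes — the slot is free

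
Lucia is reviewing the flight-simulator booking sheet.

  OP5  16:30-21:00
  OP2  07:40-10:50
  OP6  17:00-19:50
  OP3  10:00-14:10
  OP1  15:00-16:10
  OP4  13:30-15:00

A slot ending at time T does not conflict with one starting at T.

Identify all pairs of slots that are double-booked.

OP2 & OP3, OP3 & OP4, OP5 & OP6

Sorted by start: OP2, OP3, OP4, OP1, OP5, OP6.
OP3 starts before OP2 ends → OP2 and OP3 overlap.
OP4 starts after OP2 ends, so OP2 has no further overlaps.
OP4 starts before OP3 ends → OP3 and OP4 overlap.
OP1 starts after OP3 ends, so OP3 has no further overlaps.
OP1 starts exactly when OP4 ends (back-to-back, no overlap), so OP4 has no further overlaps.
OP5 starts after OP1 ends, so OP1 has no further overlaps.
OP6 starts before OP5 ends → OP5 and OP6 overlap.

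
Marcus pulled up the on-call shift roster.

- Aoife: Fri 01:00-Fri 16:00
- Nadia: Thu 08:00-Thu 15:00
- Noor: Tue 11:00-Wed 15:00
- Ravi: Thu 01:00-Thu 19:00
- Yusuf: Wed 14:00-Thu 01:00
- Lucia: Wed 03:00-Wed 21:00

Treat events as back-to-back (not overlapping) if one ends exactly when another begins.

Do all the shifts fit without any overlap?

No

Sorted by start: Noor, Lucia, Yusuf, Ravi, Nadia, Aoife.
Lucia starts before Noor ends → Noor and Lucia overlap.
That's a conflict, so the schedule is not conflict-free.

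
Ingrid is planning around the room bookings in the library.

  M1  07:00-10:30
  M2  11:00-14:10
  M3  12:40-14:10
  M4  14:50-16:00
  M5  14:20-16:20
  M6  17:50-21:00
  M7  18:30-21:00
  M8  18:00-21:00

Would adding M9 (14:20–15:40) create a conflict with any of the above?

Yes — it overlaps M4, M5

M1: ends 10:30 at or before M9 starts 14:20 → clear.
M2: ends 14:10 at or before M9 starts 14:20 → clear.
M3: ends 14:10 at or before M9 starts 14:20 → clear.
M5: starts 14:20 before M9 ends 15:40, and ends 16:20 after M9 starts 14:20 → overlap.
M4: starts 14:50 before M9 ends 15:40, and ends 16:00 after M9 starts 14:20 → overlap.
M6: starts 17:50 at or after M9 ends 15:40 → clear.
M8: starts 18:00 at or after M9 ends 15:40 → clear.
M7: starts 18:30 at or after M9 ends 15:40 → clear.
M9 overlaps M4, M5.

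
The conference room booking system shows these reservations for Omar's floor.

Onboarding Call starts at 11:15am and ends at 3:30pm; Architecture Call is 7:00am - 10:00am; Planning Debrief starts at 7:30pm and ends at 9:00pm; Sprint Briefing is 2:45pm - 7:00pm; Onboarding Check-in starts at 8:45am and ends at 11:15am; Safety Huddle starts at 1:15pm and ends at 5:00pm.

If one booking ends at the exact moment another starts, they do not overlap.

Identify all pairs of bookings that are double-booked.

Check each pair: they overlap iff neither finishes before the other starts.
Sorted by start: Architecture Call, Onboarding Check-in, Onboarding Call, Safety Huddle, Sprint Briefing, Planning Debrief.
Onboarding Check-in starts before Architecture Call ends → Architecture Call and Onboarding Check-in overlap.
Onboarding Call starts after Architecture Call ends, so nothing later overlaps Architecture Call either.
Onboarding Call starts exactly when Onboarding Check-in ends (back-to-back, no overlap), so nothing later overlaps Onboarding Check-in either.
Safety Huddle starts before Onboarding Call ends → Onboarding Call and Safety Huddle overlap.
Sprint Briefing starts before Onboarding Call ends → Onboarding Call and Sprint Briefing overlap.
Planning Debrief starts after Onboarding Call ends.
Sprint Briefing starts before Safety Huddle ends → Safety Huddle and Sprint Briefing overlap.
Planning Debrief starts after Safety Huddle ends.
Planning Debrief starts after Sprint Briefing ends.

Architecture Call & Onboarding Check-in, Onboarding Call & Safety Huddle, Onboarding Call & Sprint Briefing, Safety Huddle & Sprint Briefing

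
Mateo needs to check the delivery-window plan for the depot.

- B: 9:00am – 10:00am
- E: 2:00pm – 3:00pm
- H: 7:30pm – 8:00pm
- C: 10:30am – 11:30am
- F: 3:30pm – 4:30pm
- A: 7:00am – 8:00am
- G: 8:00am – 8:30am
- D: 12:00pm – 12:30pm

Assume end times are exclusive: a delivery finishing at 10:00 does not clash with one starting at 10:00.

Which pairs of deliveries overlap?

Sorted by start: A, G, B, C, D, E, F, H.
G starts exactly when A ends (back-to-back, no overlap); A is clear from here.
B starts after G ends; G is clear from here.
C starts after B ends; B is clear from here.
D starts after C ends; C is clear from here.
E starts after D ends; D is clear from here.
F starts after E ends; E is clear from here.
H starts after F ends.

no conflicts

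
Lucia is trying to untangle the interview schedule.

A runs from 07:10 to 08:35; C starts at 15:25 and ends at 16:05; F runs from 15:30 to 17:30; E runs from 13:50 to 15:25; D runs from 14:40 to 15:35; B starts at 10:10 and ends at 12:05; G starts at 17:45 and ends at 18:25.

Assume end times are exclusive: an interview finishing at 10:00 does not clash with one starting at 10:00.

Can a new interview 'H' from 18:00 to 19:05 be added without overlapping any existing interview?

No — it overlaps G

A: ends 08:35 at or before H starts 18:00 → clear.
B: ends 12:05 at or before H starts 18:00 → clear.
E: ends 15:25 at or before H starts 18:00 → clear.
D: ends 15:35 at or before H starts 18:00 → clear.
C: ends 16:05 at or before H starts 18:00 → clear.
F: ends 17:30 at or before H starts 18:00 → clear.
G: starts 17:45 before H ends 19:05, and ends 18:25 after H starts 18:00 → overlap.
H overlaps G.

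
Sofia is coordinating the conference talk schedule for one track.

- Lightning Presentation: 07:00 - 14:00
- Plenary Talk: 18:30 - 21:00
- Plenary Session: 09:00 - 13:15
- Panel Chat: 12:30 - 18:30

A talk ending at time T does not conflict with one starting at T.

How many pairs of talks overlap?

Check each pair: they overlap iff neither finishes before the other starts.
Sorted by start: Lightning Presentation, Plenary Session, Panel Chat, Plenary Talk.
Plenary Session starts before Lightning Presentation ends → Lightning Presentation and Plenary Session overlap.
Panel Chat starts before Lightning Presentation ends → Lightning Presentation and Panel Chat overlap.
Plenary Talk starts after Lightning Presentation ends.
Panel Chat starts before Plenary Session ends → Plenary Session and Panel Chat overlap.
Plenary Talk starts after Plenary Session ends.
Plenary Talk starts exactly when Panel Chat ends (back-to-back, no overlap).
Overlapping pairs: Lightning Presentation & Panel Chat, Lightning Presentation & Plenary Session, Panel Chat & Plenary Session — 3 in total.

3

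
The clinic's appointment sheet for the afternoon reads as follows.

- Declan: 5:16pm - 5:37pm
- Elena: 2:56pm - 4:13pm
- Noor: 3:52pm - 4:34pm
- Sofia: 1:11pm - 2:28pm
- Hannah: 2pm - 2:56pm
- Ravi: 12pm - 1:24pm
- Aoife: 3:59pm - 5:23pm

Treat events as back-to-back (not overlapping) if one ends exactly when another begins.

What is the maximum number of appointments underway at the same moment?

3

Sort all start/end points and keep a running count:
12pm start Ravi → 1
1:11pm start Sofia → 2
1:24pm end Ravi → 1
2pm start Hannah → 2
2:28pm end Sofia → 1
2:56pm end Hannah → 0
2:56pm start Elena → 1
3:52pm start Noor → 2
3:59pm start Aoife → 3
4:13pm end Elena → 2
4:34pm end Noor → 1
5:16pm start Declan → 2
5:23pm end Aoife → 1
5:37pm end Declan → 0
Peak is 3, at 3:59pm (Aoife, Elena, Noor).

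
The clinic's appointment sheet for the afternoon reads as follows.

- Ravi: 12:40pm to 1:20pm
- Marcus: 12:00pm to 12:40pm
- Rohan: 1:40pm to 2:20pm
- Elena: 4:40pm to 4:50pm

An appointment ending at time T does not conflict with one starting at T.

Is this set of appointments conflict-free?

Sorted by start: Marcus, Ravi, Rohan, Elena.
Ravi starts exactly when Marcus ends (back-to-back, no overlap), so Marcus has no further overlaps.
Rohan starts after Ravi ends, so Ravi has no further overlaps.
Elena starts after Rohan ends.
Every pair is clear; the schedule has no overlaps.

Yes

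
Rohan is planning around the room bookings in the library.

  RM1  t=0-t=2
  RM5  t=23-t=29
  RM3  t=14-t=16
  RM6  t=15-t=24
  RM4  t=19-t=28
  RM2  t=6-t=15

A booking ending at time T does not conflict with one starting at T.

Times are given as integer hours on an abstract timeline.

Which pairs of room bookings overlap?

RM2 & RM3, RM3 & RM6, RM4 & RM5, RM4 & RM6, RM5 & RM6

Sorted by start: RM1, RM2, RM3, RM6, RM4, RM5.
RM2 starts after RM1 ends, so RM1 has no further overlaps.
RM3 starts before RM2 ends → RM2 and RM3 overlap.
RM6 starts exactly when RM2 ends (back-to-back, no overlap), so RM2 has no further overlaps.
RM6 starts before RM3 ends → RM3 and RM6 overlap.
RM4 starts after RM3 ends, so RM3 has no further overlaps.
RM4 starts before RM6 ends → RM6 and RM4 overlap.
RM5 starts before RM6 ends → RM6 and RM5 overlap.
RM5 starts before RM4 ends → RM4 and RM5 overlap.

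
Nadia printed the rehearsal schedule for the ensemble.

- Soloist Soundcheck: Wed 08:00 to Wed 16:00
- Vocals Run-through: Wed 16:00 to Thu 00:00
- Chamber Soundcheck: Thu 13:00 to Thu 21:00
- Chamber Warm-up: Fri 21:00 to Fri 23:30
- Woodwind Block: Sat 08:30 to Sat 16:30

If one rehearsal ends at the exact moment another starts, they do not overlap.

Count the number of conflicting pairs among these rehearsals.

Sorted by start: Soloist Soundcheck, Vocals Run-through, Chamber Soundcheck, Chamber Warm-up, Woodwind Block.
Vocals Run-through starts exactly when Soloist Soundcheck ends (back-to-back, no overlap) — done with Soloist Soundcheck.
Chamber Soundcheck starts after Vocals Run-through ends — done with Vocals Run-through.
Chamber Warm-up starts after Chamber Soundcheck ends — done with Chamber Soundcheck.
Woodwind Block starts after Chamber Warm-up ends.
No pair overlaps.

0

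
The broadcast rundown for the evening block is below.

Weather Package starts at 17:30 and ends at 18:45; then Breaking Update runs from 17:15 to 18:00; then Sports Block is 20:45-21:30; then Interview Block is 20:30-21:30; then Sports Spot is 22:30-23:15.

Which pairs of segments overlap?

Sorted by start: Breaking Update, Weather Package, Interview Block, Sports Block, Sports Spot.
Weather Package starts before Breaking Update ends → Breaking Update and Weather Package overlap.
Interview Block starts after Breaking Update ends, so nothing later overlaps Breaking Update either.
Interview Block starts after Weather Package ends, so nothing later overlaps Weather Package either.
Sports Block starts before Interview Block ends → Interview Block and Sports Block overlap.
Sports Spot starts after Interview Block ends.
Sports Spot starts after Sports Block ends.

Breaking Update & Weather Package, Interview Block & Sports Block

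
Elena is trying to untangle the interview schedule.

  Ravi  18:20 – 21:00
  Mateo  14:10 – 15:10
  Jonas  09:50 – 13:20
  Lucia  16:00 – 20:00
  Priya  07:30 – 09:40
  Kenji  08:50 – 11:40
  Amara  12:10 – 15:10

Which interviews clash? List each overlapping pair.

Amara & Jonas, Amara & Mateo, Jonas & Kenji, Kenji & Priya, Lucia & Ravi

Sorted by start: Priya, Kenji, Jonas, Amara, Mateo, Lucia, Ravi.
Kenji starts before Priya ends → Priya and Kenji overlap.
Jonas starts after Priya ends — done with Priya.
Jonas starts before Kenji ends → Kenji and Jonas overlap.
Amara starts after Kenji ends — done with Kenji.
Amara starts before Jonas ends → Jonas and Amara overlap.
Mateo starts after Jonas ends — done with Jonas.
Mateo starts before Amara ends → Amara and Mateo overlap.
Lucia starts after Amara ends — done with Amara.
Lucia starts after Mateo ends — done with Mateo.
Ravi starts before Lucia ends → Lucia and Ravi overlap.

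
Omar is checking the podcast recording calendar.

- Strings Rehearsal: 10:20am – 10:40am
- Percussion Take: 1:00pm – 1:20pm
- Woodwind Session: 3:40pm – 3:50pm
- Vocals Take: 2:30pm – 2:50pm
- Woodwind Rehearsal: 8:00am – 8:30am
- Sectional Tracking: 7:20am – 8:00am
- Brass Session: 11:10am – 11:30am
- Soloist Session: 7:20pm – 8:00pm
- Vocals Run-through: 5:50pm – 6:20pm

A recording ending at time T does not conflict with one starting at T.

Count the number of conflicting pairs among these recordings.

0

Two intervals overlap when each starts before the other ends.
Sorted by start: Sectional Tracking, Woodwind Rehearsal, Strings Rehearsal, Brass Session, Percussion Take, Vocals Take, Woodwind Session, Vocals Run-through, Soloist Session.
Woodwind Rehearsal starts exactly when Sectional Tracking ends (back-to-back, no overlap); Sectional Tracking is clear from here.
Strings Rehearsal starts after Woodwind Rehearsal ends; Woodwind Rehearsal is clear from here.
Brass Session starts after Strings Rehearsal ends; Strings Rehearsal is clear from here.
Percussion Take starts after Brass Session ends; Brass Session is clear from here.
Vocals Take starts after Percussion Take ends; Percussion Take is clear from here.
Woodwind Session starts after Vocals Take ends; Vocals Take is clear from here.
Vocals Run-through starts after Woodwind Session ends; Woodwind Session is clear from here.
Soloist Session starts after Vocals Run-through ends.
No pair overlaps.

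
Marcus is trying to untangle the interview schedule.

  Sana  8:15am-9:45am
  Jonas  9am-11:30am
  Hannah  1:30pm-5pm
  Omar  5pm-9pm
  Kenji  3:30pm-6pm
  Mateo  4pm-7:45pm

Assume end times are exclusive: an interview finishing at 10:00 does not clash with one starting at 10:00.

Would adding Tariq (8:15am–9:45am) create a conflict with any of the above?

Yes — it overlaps Jonas, Sana

Sana: starts 8:15am before Tariq ends 9:45am, and ends 9:45am after Tariq starts 8:15am → overlap.
Jonas: starts 9am before Tariq ends 9:45am, and ends 11:30am after Tariq starts 8:15am → overlap.
Hannah: starts 1:30pm at or after Tariq ends 9:45am → clear.
Kenji: starts 3:30pm at or after Tariq ends 9:45am → clear.
Mateo: starts 4pm at or after Tariq ends 9:45am → clear.
Omar: starts 5pm at or after Tariq ends 9:45am → clear.
Tariq overlaps Jonas, Sana.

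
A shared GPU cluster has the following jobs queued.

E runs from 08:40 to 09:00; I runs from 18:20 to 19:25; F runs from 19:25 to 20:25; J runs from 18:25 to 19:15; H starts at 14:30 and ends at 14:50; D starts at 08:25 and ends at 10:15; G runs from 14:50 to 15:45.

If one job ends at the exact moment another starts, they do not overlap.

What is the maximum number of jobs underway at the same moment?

Sort all start/end points and keep a running count:
08:25 start D → 1
08:40 start E → 2
09:00 end E → 1
10:15 end D → 0
14:30 start H → 1
14:50 end H → 0
14:50 start G → 1
15:45 end G → 0
18:20 start I → 1
18:25 start J → 2
19:15 end J → 1
19:25 end I → 0
19:25 start F → 1
20:25 end F → 0
Peak is 2, at 08:40 (D, E).

2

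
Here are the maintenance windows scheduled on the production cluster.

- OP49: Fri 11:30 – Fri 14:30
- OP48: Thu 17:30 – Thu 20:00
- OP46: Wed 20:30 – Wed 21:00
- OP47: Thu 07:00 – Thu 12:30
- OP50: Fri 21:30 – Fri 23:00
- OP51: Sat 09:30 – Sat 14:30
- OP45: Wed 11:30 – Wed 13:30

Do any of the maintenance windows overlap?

Sorted by start: OP45, OP46, OP47, OP48, OP49, OP50, OP51.
OP46 starts after OP45 ends — done with OP45.
OP47 starts after OP46 ends — done with OP46.
OP48 starts after OP47 ends — done with OP47.
OP49 starts after OP48 ends — done with OP48.
OP50 starts after OP49 ends — done with OP49.
OP51 starts after OP50 ends.
Every pair is clear; the schedule has no overlaps.

No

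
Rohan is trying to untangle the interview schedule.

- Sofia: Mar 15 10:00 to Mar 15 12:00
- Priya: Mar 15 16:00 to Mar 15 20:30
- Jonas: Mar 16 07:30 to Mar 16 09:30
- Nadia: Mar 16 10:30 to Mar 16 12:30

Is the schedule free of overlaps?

Yes

Sorted by start: Sofia, Priya, Jonas, Nadia.
Priya starts after Sofia ends, so Sofia has no further overlaps.
Jonas starts after Priya ends, so Priya has no further overlaps.
Nadia starts after Jonas ends.
Every pair is clear; the schedule has no overlaps.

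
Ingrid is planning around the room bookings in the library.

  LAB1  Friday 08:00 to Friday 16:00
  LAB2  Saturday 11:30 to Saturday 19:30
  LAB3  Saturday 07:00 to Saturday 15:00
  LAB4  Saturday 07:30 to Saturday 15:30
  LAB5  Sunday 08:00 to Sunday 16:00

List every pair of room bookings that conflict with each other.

Sorted by start: LAB1, LAB3, LAB4, LAB2, LAB5.
LAB3 starts after LAB1 ends — done with LAB1.
LAB4 starts before LAB3 ends → LAB3 and LAB4 overlap.
LAB2 starts before LAB3 ends → LAB3 and LAB2 overlap.
LAB5 starts after LAB3 ends.
LAB2 starts before LAB4 ends → LAB4 and LAB2 overlap.
LAB5 starts after LAB4 ends.
LAB5 starts after LAB2 ends.

LAB2 & LAB3, LAB2 & LAB4, LAB3 & LAB4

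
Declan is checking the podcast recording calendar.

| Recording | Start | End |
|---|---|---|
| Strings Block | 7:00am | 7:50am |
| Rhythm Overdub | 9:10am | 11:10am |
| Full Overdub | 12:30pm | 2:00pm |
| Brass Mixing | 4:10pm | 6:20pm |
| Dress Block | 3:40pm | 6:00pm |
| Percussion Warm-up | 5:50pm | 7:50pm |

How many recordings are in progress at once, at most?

3

Sweep the timeline, counting +1 at each start and −1 at each end (ends before starts at a tie):
7:00am start Strings Block → 1
7:50am end Strings Block → 0
9:10am start Rhythm Overdub → 1
11:10am end Rhythm Overdub → 0
12:30pm start Full Overdub → 1
2:00pm end Full Overdub → 0
3:40pm start Dress Block → 1
4:10pm start Brass Mixing → 2
5:50pm start Percussion Warm-up → 3
6:00pm end Dress Block → 2
6:20pm end Brass Mixing → 1
7:50pm end Percussion Warm-up → 0
Peak is 3, at 5:50pm (Brass Mixing, Dress Block, Percussion Warm-up).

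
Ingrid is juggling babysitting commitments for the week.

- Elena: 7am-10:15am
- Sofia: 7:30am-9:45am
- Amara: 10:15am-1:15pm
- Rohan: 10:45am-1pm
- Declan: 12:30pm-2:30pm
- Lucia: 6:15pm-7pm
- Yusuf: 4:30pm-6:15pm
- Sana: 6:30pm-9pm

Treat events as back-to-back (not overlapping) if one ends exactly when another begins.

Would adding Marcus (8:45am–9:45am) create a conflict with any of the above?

Yes — it overlaps Elena, Sofia

Elena: starts 7am before Marcus ends 9:45am, and ends 10:15am after Marcus starts 8:45am → overlap.
Sofia: starts 7:30am before Marcus ends 9:45am, and ends 9:45am after Marcus starts 8:45am → overlap.
Amara: starts 10:15am at or after Marcus ends 9:45am → clear.
Rohan: starts 10:45am at or after Marcus ends 9:45am → clear.
Declan: starts 12:30pm at or after Marcus ends 9:45am → clear.
Yusuf: starts 4:30pm at or after Marcus ends 9:45am → clear.
Lucia: starts 6:15pm at or after Marcus ends 9:45am → clear.
Sana: starts 6:30pm at or after Marcus ends 9:45am → clear.
Marcus overlaps Elena, Sofia.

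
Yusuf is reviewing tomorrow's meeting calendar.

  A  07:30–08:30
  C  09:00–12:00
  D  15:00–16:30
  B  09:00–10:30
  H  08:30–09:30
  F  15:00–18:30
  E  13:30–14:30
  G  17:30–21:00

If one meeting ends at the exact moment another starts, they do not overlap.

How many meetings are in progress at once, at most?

Sort all start/end points and keep a running count:
07:30 start A → 1
08:30 end A → 0
08:30 start H → 1
09:00 start B → 2
09:00 start C → 3
09:30 end H → 2
10:30 end B → 1
12:00 end C → 0
13:30 start E → 1
14:30 end E → 0
15:00 start D → 1
15:00 start F → 2
16:30 end D → 1
17:30 start G → 2
18:30 end F → 1
21:00 end G → 0
Peak is 3, at 09:00 (B, C, H).

3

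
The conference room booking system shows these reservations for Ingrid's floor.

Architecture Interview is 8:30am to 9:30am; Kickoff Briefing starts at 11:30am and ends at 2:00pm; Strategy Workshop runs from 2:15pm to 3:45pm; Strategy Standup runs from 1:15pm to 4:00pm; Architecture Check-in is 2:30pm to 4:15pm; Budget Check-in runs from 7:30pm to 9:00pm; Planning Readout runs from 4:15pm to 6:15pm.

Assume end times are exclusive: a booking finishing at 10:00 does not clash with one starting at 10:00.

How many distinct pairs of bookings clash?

Two intervals overlap when each starts before the other ends.
Sorted by start: Architecture Interview, Kickoff Briefing, Strategy Standup, Strategy Workshop, Architecture Check-in, Planning Readout, Budget Check-in.
Kickoff Briefing starts after Architecture Interview ends — done with Architecture Interview.
Strategy Standup starts before Kickoff Briefing ends → Kickoff Briefing and Strategy Standup overlap.
Strategy Workshop starts after Kickoff Briefing ends — done with Kickoff Briefing.
Strategy Workshop starts before Strategy Standup ends → Strategy Standup and Strategy Workshop overlap.
Architecture Check-in starts before Strategy Standup ends → Strategy Standup and Architecture Check-in overlap.
Planning Readout starts after Strategy Standup ends — done with Strategy Standup.
Architecture Check-in starts before Strategy Workshop ends → Strategy Workshop and Architecture Check-in overlap.
Planning Readout starts after Strategy Workshop ends — done with Strategy Workshop.
Planning Readout starts exactly when Architecture Check-in ends (back-to-back, no overlap) — done with Architecture Check-in.
Budget Check-in starts after Planning Readout ends.
Overlapping pairs: Architecture Check-in & Strategy Standup, Architecture Check-in & Strategy Workshop, Kickoff Briefing & Strategy Standup, Strategy Standup & Strategy Workshop — 4 in total.

4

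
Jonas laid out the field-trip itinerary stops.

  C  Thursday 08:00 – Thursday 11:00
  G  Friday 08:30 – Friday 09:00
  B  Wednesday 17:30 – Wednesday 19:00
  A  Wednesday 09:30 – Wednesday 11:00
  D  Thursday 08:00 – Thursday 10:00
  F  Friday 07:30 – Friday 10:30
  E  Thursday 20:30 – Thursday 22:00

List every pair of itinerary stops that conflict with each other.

Sorted by start: A, B, C, D, E, F, G.
B starts after A ends, so A has no further overlaps.
C starts after B ends, so B has no further overlaps.
D starts before C ends → C and D overlap.
E starts after C ends, so C has no further overlaps.
E starts after D ends, so D has no further overlaps.
F starts after E ends, so E has no further overlaps.
G starts before F ends → F and G overlap.

C & D, F & G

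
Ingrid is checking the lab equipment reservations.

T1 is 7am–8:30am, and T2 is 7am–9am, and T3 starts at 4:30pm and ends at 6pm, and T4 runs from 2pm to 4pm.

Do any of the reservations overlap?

Check each pair: they overlap iff neither finishes before the other starts.
Sorted by start: T1, T2, T4, T3.
T2 starts before T1 ends → T1 and T2 overlap.
That's a conflict, so the schedule is not conflict-free.

Yes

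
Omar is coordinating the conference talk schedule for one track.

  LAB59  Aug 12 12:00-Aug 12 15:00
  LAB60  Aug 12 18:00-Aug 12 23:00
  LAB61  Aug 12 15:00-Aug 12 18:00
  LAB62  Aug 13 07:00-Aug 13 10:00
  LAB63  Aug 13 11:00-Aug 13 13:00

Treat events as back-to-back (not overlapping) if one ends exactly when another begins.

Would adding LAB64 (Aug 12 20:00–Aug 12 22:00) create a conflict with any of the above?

LAB59: ends Aug 12 15:00 at or before LAB64 starts Aug 12 20:00 → clear.
LAB61: ends Aug 12 18:00 at or before LAB64 starts Aug 12 20:00 → clear.
LAB60: starts Aug 12 18:00 before LAB64 ends Aug 12 22:00, and ends Aug 12 23:00 after LAB64 starts Aug 12 20:00 → overlap.
LAB62: starts Aug 13 07:00 at or after LAB64 ends Aug 12 22:00 → clear.
LAB63: starts Aug 13 11:00 at or after LAB64 ends Aug 12 22:00 → clear.
LAB64 overlaps LAB60.

Yes — it overlaps LAB60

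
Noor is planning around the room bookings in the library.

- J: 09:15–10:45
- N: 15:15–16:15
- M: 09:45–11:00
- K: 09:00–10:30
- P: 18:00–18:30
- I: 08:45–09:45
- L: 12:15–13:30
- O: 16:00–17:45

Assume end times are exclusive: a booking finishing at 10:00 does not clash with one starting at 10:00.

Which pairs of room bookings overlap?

I & J, I & K, J & K, J & M, K & M, N & O

Sorted by start: I, K, J, M, L, N, O, P.
K starts before I ends → I and K overlap.
J starts before I ends → I and J overlap.
M starts exactly when I ends (back-to-back, no overlap); I is clear from here.
J starts before K ends → K and J overlap.
M starts before K ends → K and M overlap.
L starts after K ends; K is clear from here.
M starts before J ends → J and M overlap.
L starts after J ends; J is clear from here.
L starts after M ends; M is clear from here.
N starts after L ends; L is clear from here.
O starts before N ends → N and O overlap.
P starts after N ends.
P starts after O ends.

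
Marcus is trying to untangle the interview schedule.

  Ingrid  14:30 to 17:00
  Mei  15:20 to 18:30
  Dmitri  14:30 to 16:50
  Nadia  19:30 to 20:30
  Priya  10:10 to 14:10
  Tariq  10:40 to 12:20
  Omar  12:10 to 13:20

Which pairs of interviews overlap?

Sorted by start: Priya, Tariq, Omar, Ingrid, Dmitri, Mei, Nadia.
Tariq starts before Priya ends → Priya and Tariq overlap.
Omar starts before Priya ends → Priya and Omar overlap.
Ingrid starts after Priya ends; Priya is clear from here.
Omar starts before Tariq ends → Tariq and Omar overlap.
Ingrid starts after Tariq ends; Tariq is clear from here.
Ingrid starts after Omar ends; Omar is clear from here.
Dmitri starts before Ingrid ends → Ingrid and Dmitri overlap.
Mei starts before Ingrid ends → Ingrid and Mei overlap.
Nadia starts after Ingrid ends.
Mei starts before Dmitri ends → Dmitri and Mei overlap.
Nadia starts after Dmitri ends.
Nadia starts after Mei ends.

Dmitri & Ingrid, Dmitri & Mei, Ingrid & Mei, Omar & Priya, Omar & Tariq, Priya & Tariq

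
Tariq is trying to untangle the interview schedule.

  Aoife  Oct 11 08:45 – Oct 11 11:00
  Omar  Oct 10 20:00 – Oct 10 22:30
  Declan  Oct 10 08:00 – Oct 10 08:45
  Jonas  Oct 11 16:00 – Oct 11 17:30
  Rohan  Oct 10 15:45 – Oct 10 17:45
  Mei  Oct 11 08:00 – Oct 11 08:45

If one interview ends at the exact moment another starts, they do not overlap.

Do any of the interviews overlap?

Sorted by start: Declan, Rohan, Omar, Mei, Aoife, Jonas.
Rohan starts after Declan ends, so Declan has no further overlaps.
Omar starts after Rohan ends, so Rohan has no further overlaps.
Mei starts after Omar ends, so Omar has no further overlaps.
Aoife starts exactly when Mei ends (back-to-back, no overlap), so Mei has no further overlaps.
Jonas starts after Aoife ends.
Every pair is clear; the schedule has no overlaps.

No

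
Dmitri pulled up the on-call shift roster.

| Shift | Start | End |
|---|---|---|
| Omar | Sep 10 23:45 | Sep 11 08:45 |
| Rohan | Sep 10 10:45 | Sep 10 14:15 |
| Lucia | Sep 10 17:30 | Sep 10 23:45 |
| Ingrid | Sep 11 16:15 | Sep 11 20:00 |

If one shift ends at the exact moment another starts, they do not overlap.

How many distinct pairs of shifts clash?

0

Two intervals overlap when each starts before the other ends.
Sorted by start: Rohan, Lucia, Omar, Ingrid.
Lucia starts after Rohan ends, so nothing later overlaps Rohan either.
Omar starts exactly when Lucia ends (back-to-back, no overlap), so nothing later overlaps Lucia either.
Ingrid starts after Omar ends.
No pair overlaps.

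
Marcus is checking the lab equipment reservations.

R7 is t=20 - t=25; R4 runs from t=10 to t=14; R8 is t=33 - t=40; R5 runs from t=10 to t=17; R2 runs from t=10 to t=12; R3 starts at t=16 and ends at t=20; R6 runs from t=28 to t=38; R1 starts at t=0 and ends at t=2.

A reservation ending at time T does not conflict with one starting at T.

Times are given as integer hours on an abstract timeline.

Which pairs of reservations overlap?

R2 & R4, R2 & R5, R3 & R5, R4 & R5, R6 & R8

Sorted by start: R1, R2, R4, R5, R3, R7, R6, R8.
R2 starts after R1 ends, so R1 has no further overlaps.
R4 starts before R2 ends → R2 and R4 overlap.
R5 starts before R2 ends → R2 and R5 overlap.
R3 starts after R2 ends, so R2 has no further overlaps.
R5 starts before R4 ends → R4 and R5 overlap.
R3 starts after R4 ends, so R4 has no further overlaps.
R3 starts before R5 ends → R5 and R3 overlap.
R7 starts after R5 ends, so R5 has no further overlaps.
R7 starts exactly when R3 ends (back-to-back, no overlap), so R3 has no further overlaps.
R6 starts after R7 ends, so R7 has no further overlaps.
R8 starts before R6 ends → R6 and R8 overlap.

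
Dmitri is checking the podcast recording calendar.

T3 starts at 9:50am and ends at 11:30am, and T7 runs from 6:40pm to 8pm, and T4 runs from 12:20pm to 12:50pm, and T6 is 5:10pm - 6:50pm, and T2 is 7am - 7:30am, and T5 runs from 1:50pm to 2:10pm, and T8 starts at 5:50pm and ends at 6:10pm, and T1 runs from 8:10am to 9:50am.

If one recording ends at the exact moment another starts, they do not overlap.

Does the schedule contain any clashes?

Yes

Check each pair: they overlap iff neither finishes before the other starts.
Sorted by start: T2, T1, T3, T4, T5, T6, T8, T7.
T1 starts after T2 ends, so T2 has no further overlaps.
T3 starts exactly when T1 ends (back-to-back, no overlap), so T1 has no further overlaps.
T4 starts after T3 ends, so T3 has no further overlaps.
T5 starts after T4 ends, so T4 has no further overlaps.
T6 starts after T5 ends, so T5 has no further overlaps.
T8 starts before T6 ends → T6 and T8 overlap.
That's a conflict, so the schedule is not conflict-free.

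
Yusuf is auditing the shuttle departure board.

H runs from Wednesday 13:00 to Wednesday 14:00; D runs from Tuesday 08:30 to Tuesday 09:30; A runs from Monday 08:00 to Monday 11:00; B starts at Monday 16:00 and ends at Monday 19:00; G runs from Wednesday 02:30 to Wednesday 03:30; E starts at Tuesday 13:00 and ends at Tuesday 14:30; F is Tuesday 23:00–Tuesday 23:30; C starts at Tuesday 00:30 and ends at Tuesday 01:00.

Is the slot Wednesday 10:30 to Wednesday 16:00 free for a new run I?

No — it overlaps H

A: ends Monday 11:00 at or before I starts Wednesday 10:30 → clear.
B: ends Monday 19:00 at or before I starts Wednesday 10:30 → clear.
C: ends Tuesday 01:00 at or before I starts Wednesday 10:30 → clear.
D: ends Tuesday 09:30 at or before I starts Wednesday 10:30 → clear.
E: ends Tuesday 14:30 at or before I starts Wednesday 10:30 → clear.
F: ends Tuesday 23:30 at or before I starts Wednesday 10:30 → clear.
G: ends Wednesday 03:30 at or before I starts Wednesday 10:30 → clear.
H: starts Wednesday 13:00 before I ends Wednesday 16:00, and ends Wednesday 14:00 after I starts Wednesday 10:30 → overlap.
I overlaps H.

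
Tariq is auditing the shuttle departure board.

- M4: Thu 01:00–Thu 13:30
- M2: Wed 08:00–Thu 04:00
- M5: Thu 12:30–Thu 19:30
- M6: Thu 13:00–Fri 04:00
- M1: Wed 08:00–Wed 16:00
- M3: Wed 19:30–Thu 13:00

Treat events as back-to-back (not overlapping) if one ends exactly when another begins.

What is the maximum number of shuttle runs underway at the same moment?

Sweep the timeline, counting +1 at each start and −1 at each end (ends before starts at a tie):
Wed 08:00 start M1 → 1
Wed 08:00 start M2 → 2
Wed 16:00 end M1 → 1
Wed 19:30 start M3 → 2
Thu 01:00 start M4 → 3
Thu 04:00 end M2 → 2
Thu 12:30 start M5 → 3
Thu 13:00 end M3 → 2
Thu 13:00 start M6 → 3
Thu 13:30 end M4 → 2
Thu 19:30 end M5 → 1
Fri 04:00 end M6 → 0
Peak is 3, at Thu 01:00 (M2, M3, M4).

3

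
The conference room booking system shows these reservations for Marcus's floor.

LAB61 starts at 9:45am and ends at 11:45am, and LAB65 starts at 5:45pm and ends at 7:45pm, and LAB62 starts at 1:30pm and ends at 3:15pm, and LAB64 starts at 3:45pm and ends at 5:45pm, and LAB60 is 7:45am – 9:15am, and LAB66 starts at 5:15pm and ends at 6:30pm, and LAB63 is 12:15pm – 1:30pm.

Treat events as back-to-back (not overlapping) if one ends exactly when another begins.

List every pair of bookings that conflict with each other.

LAB64 & LAB66, LAB65 & LAB66

Sorted by start: LAB60, LAB61, LAB63, LAB62, LAB64, LAB66, LAB65.
LAB61 starts after LAB60 ends, so nothing later overlaps LAB60 either.
LAB63 starts after LAB61 ends, so nothing later overlaps LAB61 either.
LAB62 starts exactly when LAB63 ends (back-to-back, no overlap), so nothing later overlaps LAB63 either.
LAB64 starts after LAB62 ends, so nothing later overlaps LAB62 either.
LAB66 starts before LAB64 ends → LAB64 and LAB66 overlap.
LAB65 starts exactly when LAB64 ends (back-to-back, no overlap).
LAB65 starts before LAB66 ends → LAB66 and LAB65 overlap.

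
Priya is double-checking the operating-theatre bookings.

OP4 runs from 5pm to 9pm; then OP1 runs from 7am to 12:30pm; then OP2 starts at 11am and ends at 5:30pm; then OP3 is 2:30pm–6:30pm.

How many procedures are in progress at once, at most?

Sort all start/end points and keep a running count:
7am start OP1 → 1
11am start OP2 → 2
12:30pm end OP1 → 1
2:30pm start OP3 → 2
5pm start OP4 → 3
5:30pm end OP2 → 2
6:30pm end OP3 → 1
9pm end OP4 → 0
Peak is 3, at 5pm (OP2, OP3, OP4).

3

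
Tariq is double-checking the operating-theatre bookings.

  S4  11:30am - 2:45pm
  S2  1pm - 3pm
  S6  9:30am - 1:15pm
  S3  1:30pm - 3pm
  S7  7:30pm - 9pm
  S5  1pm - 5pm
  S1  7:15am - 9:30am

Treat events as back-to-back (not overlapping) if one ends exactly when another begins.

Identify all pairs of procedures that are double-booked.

Two intervals overlap when each starts before the other ends.
Sorted by start: S1, S6, S4, S2, S5, S3, S7.
S6 starts exactly when S1 ends (back-to-back, no overlap), so nothing later overlaps S1 either.
S4 starts before S6 ends → S6 and S4 overlap.
S2 starts before S6 ends → S6 and S2 overlap.
S5 starts before S6 ends → S6 and S5 overlap.
S3 starts after S6 ends, so nothing later overlaps S6 either.
S2 starts before S4 ends → S4 and S2 overlap.
S5 starts before S4 ends → S4 and S5 overlap.
S3 starts before S4 ends → S4 and S3 overlap.
S7 starts after S4 ends.
S5 starts before S2 ends → S2 and S5 overlap.
S3 starts before S2 ends → S2 and S3 overlap.
S7 starts after S2 ends.
S3 starts before S5 ends → S5 and S3 overlap.
S7 starts after S5 ends.
S7 starts after S3 ends.

S2 & S3, S2 & S4, S2 & S5, S2 & S6, S3 & S4, S3 & S5, S4 & S5, S4 & S6, S5 & S6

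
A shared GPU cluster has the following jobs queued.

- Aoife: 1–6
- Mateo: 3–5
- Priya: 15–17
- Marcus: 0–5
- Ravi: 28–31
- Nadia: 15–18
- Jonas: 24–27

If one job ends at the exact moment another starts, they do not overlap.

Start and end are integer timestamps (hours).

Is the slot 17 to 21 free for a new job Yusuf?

No — it overlaps Nadia

Marcus: ends 5 at or before Yusuf starts 17 → clear.
Aoife: ends 6 at or before Yusuf starts 17 → clear.
Mateo: ends 5 at or before Yusuf starts 17 → clear.
Nadia: starts 15 before Yusuf ends 21, and ends 18 after Yusuf starts 17 → overlap.
Priya: ends 17 at or before Yusuf starts 17 → clear.
Jonas: starts 24 at or after Yusuf ends 21 → clear.
Ravi: starts 28 at or after Yusuf ends 21 → clear.
Yusuf overlaps Nadia.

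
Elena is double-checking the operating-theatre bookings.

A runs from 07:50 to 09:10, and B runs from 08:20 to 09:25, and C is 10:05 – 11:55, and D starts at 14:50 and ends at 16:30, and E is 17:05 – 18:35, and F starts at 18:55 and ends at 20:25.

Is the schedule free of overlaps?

Sorted by start: A, B, C, D, E, F.
B starts before A ends → A and B overlap.
That's a conflict, so the schedule is not conflict-free.

No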